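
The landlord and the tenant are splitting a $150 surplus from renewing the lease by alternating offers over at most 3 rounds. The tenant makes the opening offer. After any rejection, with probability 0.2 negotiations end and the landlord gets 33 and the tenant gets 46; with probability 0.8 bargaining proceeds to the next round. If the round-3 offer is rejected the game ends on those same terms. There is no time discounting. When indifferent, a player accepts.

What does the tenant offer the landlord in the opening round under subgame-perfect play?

44.36

Round 3 (the tenant proposes): the landlord gets 33 if talks fail, so the tenant offers 33 and keeps 117.
Round 2 (the landlord proposes): rejecting gives the tenant an expected 0.8 × 117 + 0.2 × 46 = 102.8; the landlord offers that and keeps 47.2.
Round 1 (the tenant proposes): rejecting gives the landlord an expected 0.8 × 47.2 + 0.2 × 33 = 44.36; the tenant offers that and keeps 105.64.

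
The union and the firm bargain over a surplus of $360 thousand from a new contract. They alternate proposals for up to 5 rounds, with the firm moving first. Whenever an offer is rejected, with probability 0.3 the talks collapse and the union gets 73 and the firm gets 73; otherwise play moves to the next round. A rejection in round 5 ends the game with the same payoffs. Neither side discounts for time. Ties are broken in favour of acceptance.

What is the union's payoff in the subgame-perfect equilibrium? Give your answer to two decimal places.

Round 5 (the firm proposes): the union gets 73 if talks fail, so the firm offers 73 and keeps 287.
Round 4 (the union proposes): rejecting gives the firm an expected 0.7 × 287 + 0.3 × 73 = 222.8, so the union offers 222.8, keeping 137.2.
Round 3 (the firm proposes): rejecting gives the union an expected 0.7 × 137.2 + 0.3 × 73 = 117.94. The firm offers 117.94 and keeps 360 − 117.94 = 242.06.
Round 2 (the union proposes): rejecting gives the firm an expected 0.7 × 242.06 + 0.3 × 73 = 191.342, so the union offers 191.342, keeping 168.658.
Round 1 (the firm proposes): rejecting gives the union an expected 0.7 × 168.658 + 0.3 × 73 = 139.9606, so the firm offers 139.9606, keeping 220.0394.

139.96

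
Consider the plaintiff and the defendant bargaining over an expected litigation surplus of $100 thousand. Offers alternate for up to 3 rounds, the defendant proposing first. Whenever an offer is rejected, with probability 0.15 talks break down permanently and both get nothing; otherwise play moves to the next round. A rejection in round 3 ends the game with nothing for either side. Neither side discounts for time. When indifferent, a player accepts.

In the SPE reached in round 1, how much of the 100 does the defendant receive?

By backward induction:
Round 3 (the defendant proposes): the plaintiff will accept anything ≥ 0, so the defendant offers 0 and keeps 100.
Round 2 (the plaintiff proposes): rejecting gives the defendant an expected 0.85 × 100 = 85. The plaintiff offers 85 and keeps 100 − 85 = 15.
Round 1 (the defendant proposes): rejecting gives the plaintiff an expected 0.85 × 15 = 12.75; the defendant offers that and keeps 87.25.

87.25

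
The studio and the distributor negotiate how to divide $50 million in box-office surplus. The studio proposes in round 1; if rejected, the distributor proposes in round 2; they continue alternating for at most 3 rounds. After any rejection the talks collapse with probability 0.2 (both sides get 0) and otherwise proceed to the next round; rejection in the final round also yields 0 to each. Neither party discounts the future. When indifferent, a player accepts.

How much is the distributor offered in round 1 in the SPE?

By backward induction:
Round 3 (the studio proposes): rejection yields 0 for the distributor; the studio offers 0 and keeps 50.
Round 2 (the distributor proposes): rejecting gives the studio an expected 0.8 × 50 = 40. The distributor offers 40 and keeps 50 − 40 = 10.
Round 1 (the studio proposes): rejecting gives the distributor an expected 0.8 × 10 = 8. The studio offers 8 and keeps 50 − 8 = 42.

8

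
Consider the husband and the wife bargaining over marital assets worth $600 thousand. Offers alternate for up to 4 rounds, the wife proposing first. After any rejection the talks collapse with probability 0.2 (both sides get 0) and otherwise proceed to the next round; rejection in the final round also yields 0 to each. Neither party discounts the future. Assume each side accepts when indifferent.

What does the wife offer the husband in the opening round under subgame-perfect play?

403.2

Round 4 (the husband proposes): rejection yields 0 for the wife; the husband offers 0 and keeps 600.
Round 3 (the wife proposes): rejecting gives the husband an expected 0.8 × 600 = 480. The wife offers 480 and keeps 600 − 480 = 120.
Round 2 (the husband proposes): rejecting gives the wife an expected 0.8 × 120 = 96, so the husband offers 96, keeping 504.
Round 1 (the wife proposes): rejecting gives the husband an expected 0.8 × 504 = 403.2, so the wife offers 403.2, keeping 196.8.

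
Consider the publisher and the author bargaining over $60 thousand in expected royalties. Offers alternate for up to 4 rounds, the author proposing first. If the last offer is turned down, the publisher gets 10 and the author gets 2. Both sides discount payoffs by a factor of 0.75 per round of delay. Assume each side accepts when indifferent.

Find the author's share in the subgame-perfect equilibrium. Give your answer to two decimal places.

24.28

Round 4 (the publisher proposes): the author gets 2 if talks fail, so the publisher offers 2 and keeps 58.
Round 3 (the author proposes): the publisher can get 58 next round, worth 0.75 × 58 = 43.5 now, so the author offers 43.5, keeping 16.5.
Round 2 (the publisher proposes): the author can get 16.5 next round, worth 0.75 × 16.5 = 12.375 now, so the publisher offers 12.375, keeping 47.625.
Round 1 (the author proposes): the publisher can get 47.625 next round, worth 0.75 × 47.625 = 35.71875 now, so the author offers 35.71875, keeping 24.28125.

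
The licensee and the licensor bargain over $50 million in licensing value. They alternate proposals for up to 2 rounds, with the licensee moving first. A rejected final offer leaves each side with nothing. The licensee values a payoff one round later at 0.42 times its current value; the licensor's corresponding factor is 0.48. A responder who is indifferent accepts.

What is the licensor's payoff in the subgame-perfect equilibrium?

Solve by backward induction from round 2.
Round 2 (the licensor proposes): rejection yields 0 for the licensee; the licensor offers 0 and keeps 50.
Round 1 (the licensee proposes): the licensor can get 50 next round, worth 0.48 × 50 = 24 now, so the licensee offers 24, keeping 26.

24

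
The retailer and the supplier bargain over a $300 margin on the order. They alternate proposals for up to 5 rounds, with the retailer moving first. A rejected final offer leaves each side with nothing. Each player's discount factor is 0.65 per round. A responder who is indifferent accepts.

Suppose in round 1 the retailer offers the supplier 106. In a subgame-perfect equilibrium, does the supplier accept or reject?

Work out the supplier's continuation value if the offer is rejected.
Round 5 (the retailer proposes): the supplier will accept anything ≥ 0, so the retailer offers 0 and keeps 300.
Round 4 (the supplier proposes): the retailer can get 300 next round, worth 0.65 × 300 = 195 now, so the supplier offers 195, keeping 105.
Round 3 (the retailer proposes): the supplier can get 105 next round, worth 0.65 × 105 = 68.25 now, so the retailer offers 68.25, keeping 231.75.
Round 2 (the supplier proposes): the retailer can get 231.75 next round, worth 0.65 × 231.75 = 150.6375 now. The supplier offers 150.6375 and keeps 300 − 150.6375 = 149.3625.
So by rejecting in round 1, the supplier gets 149.3625 next round, worth 0.65 × 149.3625 = 97.085625 now.
Offer 106 ≥ 97.085625, so the supplier accepts.

Accept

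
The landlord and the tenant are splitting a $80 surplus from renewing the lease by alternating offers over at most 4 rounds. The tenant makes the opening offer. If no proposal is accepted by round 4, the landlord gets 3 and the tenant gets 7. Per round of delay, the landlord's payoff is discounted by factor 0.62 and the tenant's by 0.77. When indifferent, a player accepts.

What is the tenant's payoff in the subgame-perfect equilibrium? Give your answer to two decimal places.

Work backward from the last round.
Round 4 (the landlord proposes): the tenant gets 7 if talks fail, so the landlord offers 7 and keeps 73.
Round 3 (the tenant proposes): the landlord can get 73 next round, worth 0.62 × 73 = 45.26 now. The tenant offers 45.26 and keeps 80 − 45.26 = 34.74.
Round 2 (the landlord proposes): the tenant can get 34.74 next round, worth 0.77 × 34.74 = 26.7498 now; the landlord offers that and keeps 53.2502.
Round 1 (the tenant proposes): the landlord can get 53.2502 next round, worth 0.62 × 53.2502 = 33.015124 now. The tenant offers 33.015124 and keeps 80 − 33.015124 = 46.984876.

46.98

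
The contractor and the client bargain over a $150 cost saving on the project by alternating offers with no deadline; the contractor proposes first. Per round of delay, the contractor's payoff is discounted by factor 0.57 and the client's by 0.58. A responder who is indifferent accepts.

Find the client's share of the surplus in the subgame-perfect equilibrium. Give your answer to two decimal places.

Let x be the contractor's share when the contractor proposes and y be the client's share when the client proposes.
The client accepts iff offered ≥ 0.58·y, so x = 150 − 0.58y. Symmetrically y = 150 − 0.57x.
Substituting: x = 150 − 0.58(150 − 0.57x), giving x(1 − 0.57·0.58) = 150(1 − 0.58).
So x = 150 × 0.42 / 0.6694 ≈ 94.1141, and the client receives 150 − x ≈ 55.8859.

55.89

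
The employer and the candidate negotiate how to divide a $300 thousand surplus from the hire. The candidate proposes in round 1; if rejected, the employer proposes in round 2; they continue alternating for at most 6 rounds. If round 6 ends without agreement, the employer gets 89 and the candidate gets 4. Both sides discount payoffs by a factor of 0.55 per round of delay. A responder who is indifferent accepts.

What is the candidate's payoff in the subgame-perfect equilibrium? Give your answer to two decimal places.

Round 6 (the employer proposes): the candidate gets 4 if talks fail, so the employer offers 4 and keeps 296.
Round 5 (the candidate proposes): the employer can get 296 next round, worth 0.55 × 296 = 162.8 now, so the candidate offers 162.8, keeping 137.2.
Round 4 (the employer proposes): the candidate can get 137.2 next round, worth 0.55 × 137.2 = 75.46 now. The employer offers 75.46 and keeps 300 − 75.46 = 224.54.
Round 3 (the candidate proposes): the employer can get 224.54 next round, worth 0.55 × 224.54 = 123.497 now. The candidate offers 123.497 and keeps 300 − 123.497 = 176.503.
Round 2 (the employer proposes): the candidate can get 176.503 next round, worth 0.55 × 176.503 = 97.07665 now; the employer offers that and keeps 202.92335.
Round 1 (the candidate proposes): the employer can get 202.92335 next round, worth 0.55 × 202.92335 = 111.6078425 now. The candidate offers 111.6078425 and keeps 300 − 111.6078425 = 188.3921575.

188.39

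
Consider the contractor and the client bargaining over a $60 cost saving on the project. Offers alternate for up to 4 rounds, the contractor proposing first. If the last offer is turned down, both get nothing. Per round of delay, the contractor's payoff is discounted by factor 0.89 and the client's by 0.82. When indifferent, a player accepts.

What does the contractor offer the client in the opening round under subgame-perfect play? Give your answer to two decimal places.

Round 4 (the client proposes): rejection yields 0 for the contractor; the client offers 0 and keeps 60.
Round 3 (the contractor proposes): the client can get 60 next round, worth 0.82 × 60 = 49.2 now, so the contractor offers 49.2, keeping 10.8.
Round 2 (the client proposes): the contractor can get 10.8 next round, worth 0.89 × 10.8 = 9.612 now, so the client offers 9.612, keeping 50.388.
Round 1 (the contractor proposes): the client can get 50.388 next round, worth 0.82 × 50.388 = 41.31816 now; the contractor offers that and keeps 18.68184.

41.32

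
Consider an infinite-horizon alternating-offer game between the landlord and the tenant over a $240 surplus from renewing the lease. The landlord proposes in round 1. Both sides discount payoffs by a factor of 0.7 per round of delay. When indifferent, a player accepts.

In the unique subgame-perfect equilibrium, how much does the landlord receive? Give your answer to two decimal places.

141.18

When the landlord proposes, the tenant accepts any offer worth at least 0.7 times what the tenant would get by proposing next round; and vice versa.
This gives x = 240 − 0.7y and y = 240 − 0.7x, where x and y are each side's share when it proposes.
Hence (1 − 0.7·0.7)x = 240(1 − 0.7), i.e. 0.51·x = 72.
x ≈ 141.1765; the tenant's share is 240 − x ≈ 98.8235.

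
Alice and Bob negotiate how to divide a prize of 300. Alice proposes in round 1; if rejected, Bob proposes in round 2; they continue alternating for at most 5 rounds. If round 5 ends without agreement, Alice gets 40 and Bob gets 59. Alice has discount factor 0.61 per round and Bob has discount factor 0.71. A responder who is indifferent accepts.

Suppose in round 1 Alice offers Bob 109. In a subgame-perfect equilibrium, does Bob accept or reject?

Reject

Work out Bob's continuation value if the offer is rejected.
Round 5 (Alice proposes): Bob gets 59 if talks fail, so Alice offers 59 and keeps 241.
Round 4 (Bob proposes): Alice can get 241 next round, worth 0.61 × 241 = 147.01 now, so Bob offers 147.01, keeping 152.99.
Round 3 (Alice proposes): Bob can get 152.99 next round, worth 0.71 × 152.99 = 108.6229 now. Alice offers 108.6229 and keeps 300 − 108.6229 = 191.3771.
Round 2 (Bob proposes): Alice can get 191.3771 next round, worth 0.61 × 191.3771 = 116.740031 now, so Bob offers 116.740031, keeping 183.259969.
So by rejecting in round 1, Bob gets 183.259969 next round, worth 0.71 × 183.259969 = 130.11457799 now.
Offer 109 < 130.11457799, so Bob rejects.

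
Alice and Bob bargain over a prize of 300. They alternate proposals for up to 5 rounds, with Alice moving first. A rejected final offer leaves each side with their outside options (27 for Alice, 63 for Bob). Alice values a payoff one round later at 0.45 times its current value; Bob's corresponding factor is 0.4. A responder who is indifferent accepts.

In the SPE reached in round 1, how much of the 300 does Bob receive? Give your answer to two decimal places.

Round 5 (Alice proposes): Bob gets 63 if talks fail, so Alice offers 63 and keeps 237.
Round 4 (Bob proposes): Alice can get 237 next round, worth 0.45 × 237 = 106.65 now; Bob offers that and keeps 193.35.
Round 3 (Alice proposes): Bob can get 193.35 next round, worth 0.4 × 193.35 = 77.34 now, so Alice offers 77.34, keeping 222.66.
Round 2 (Bob proposes): Alice can get 222.66 next round, worth 0.45 × 222.66 = 100.197 now; Bob offers that and keeps 199.803.
Round 1 (Alice proposes): Bob can get 199.803 next round, worth 0.4 × 199.803 = 79.9212 now, so Alice offers 79.9212, keeping 220.0788.

79.92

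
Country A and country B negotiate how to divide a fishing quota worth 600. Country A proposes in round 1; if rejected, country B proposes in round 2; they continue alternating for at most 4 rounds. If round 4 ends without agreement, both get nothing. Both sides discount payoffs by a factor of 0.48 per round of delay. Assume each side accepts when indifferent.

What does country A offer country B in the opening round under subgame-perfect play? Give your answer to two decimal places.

Round 4 (country B proposes): rejection yields 0 for country A; country B offers 0 and keeps 600.
Round 3 (country A proposes): country B can get 600 next round, worth 0.48 × 600 = 288 now, so country A offers 288, keeping 312.
Round 2 (country B proposes): country A can get 312 next round, worth 0.48 × 312 = 149.76 now; country B offers that and keeps 450.24.
Round 1 (country A proposes): country B can get 450.24 next round, worth 0.48 × 450.24 = 216.1152 now, so country A offers 216.1152, keeping 383.8848.

216.12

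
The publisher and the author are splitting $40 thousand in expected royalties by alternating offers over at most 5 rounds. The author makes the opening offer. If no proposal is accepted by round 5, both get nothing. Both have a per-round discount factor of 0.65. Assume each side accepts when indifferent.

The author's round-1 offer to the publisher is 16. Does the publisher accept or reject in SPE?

Accept

Round 5 (the author proposes): the publisher will accept anything ≥ 0, so the author offers 0 and keeps 40.
Round 4 (the publisher proposes): the author can get 40 next round, worth 0.65 × 40 = 26 now, so the publisher offers 26, keeping 14.
Round 3 (the author proposes): the publisher can get 14 next round, worth 0.65 × 14 = 9.1 now, so the author offers 9.1, keeping 30.9.
Round 2 (the publisher proposes): the author can get 30.9 next round, worth 0.65 × 30.9 = 20.085 now, so the publisher offers 20.085, keeping 19.915.
So by rejecting in round 1, the publisher gets 19.915 next round, worth 0.65 × 19.915 = 12.94475 now.
Offer 16 ≥ 12.94475, so the publisher accepts.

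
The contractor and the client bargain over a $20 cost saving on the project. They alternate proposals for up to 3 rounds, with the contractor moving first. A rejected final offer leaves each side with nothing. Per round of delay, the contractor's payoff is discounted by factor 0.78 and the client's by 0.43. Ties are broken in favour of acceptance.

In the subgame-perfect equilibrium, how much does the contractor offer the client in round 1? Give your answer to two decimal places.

1.89

Round 3 (the contractor proposes): the client will accept anything ≥ 0, so the contractor offers 0 and keeps 20.
Round 2 (the client proposes): the contractor can get 20 next round, worth 0.78 × 20 = 15.6 now. The client offers 15.6 and keeps 20 − 15.6 = 4.4.
Round 1 (the contractor proposes): the client can get 4.4 next round, worth 0.43 × 4.4 = 1.892 now; the contractor offers that and keeps 18.108.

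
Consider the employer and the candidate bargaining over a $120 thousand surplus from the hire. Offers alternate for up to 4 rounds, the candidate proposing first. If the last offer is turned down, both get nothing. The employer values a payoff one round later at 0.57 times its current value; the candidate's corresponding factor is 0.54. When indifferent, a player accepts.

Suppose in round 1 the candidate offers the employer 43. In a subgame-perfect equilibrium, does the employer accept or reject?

Reject

Round 4 (the employer proposes): the candidate will accept anything ≥ 0, so the employer offers 0 and keeps 120.
Round 3 (the candidate proposes): the employer can get 120 next round, worth 0.57 × 120 = 68.4 now. The candidate offers 68.4 and keeps 120 − 68.4 = 51.6.
Round 2 (the employer proposes): the candidate can get 51.6 next round, worth 0.54 × 51.6 = 27.864 now, so the employer offers 27.864, keeping 92.136.
So by rejecting in round 1, the employer gets 92.136 next round, worth 0.57 × 92.136 = 52.51752 now.
Offer 43 < 52.51752, so the employer rejects.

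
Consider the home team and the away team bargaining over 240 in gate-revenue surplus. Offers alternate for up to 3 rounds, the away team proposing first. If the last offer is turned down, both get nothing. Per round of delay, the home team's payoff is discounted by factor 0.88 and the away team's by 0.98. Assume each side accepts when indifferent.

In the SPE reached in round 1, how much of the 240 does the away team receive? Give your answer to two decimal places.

235.78

By backward induction:
Round 3 (the away team proposes): rejection yields 0 for the home team; the away team offers 0 and keeps 240.
Round 2 (the home team proposes): the away team can get 240 next round, worth 0.98 × 240 = 235.2 now; the home team offers that and keeps 4.8.
Round 1 (the away team proposes): the home team can get 4.8 next round, worth 0.88 × 4.8 = 4.224 now; the away team offers that and keeps 235.776.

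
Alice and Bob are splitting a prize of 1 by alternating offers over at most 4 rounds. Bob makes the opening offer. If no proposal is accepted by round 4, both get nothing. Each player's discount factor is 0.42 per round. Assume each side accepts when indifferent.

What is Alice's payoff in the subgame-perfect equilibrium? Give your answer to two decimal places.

Round 4 (Alice proposes): Bob will accept anything ≥ 0, so Alice offers 0 and keeps 1.
Round 3 (Bob proposes): Alice can get 1 next round, worth 0.42 × 1 = 0.42 now, so Bob offers 0.42, keeping 0.58.
Round 2 (Alice proposes): Bob can get 0.58 next round, worth 0.42 × 0.58 = 0.2436 now. Alice offers 0.2436 and keeps 1 − 0.2436 = 0.7564.
Round 1 (Bob proposes): Alice can get 0.7564 next round, worth 0.42 × 0.7564 = 0.317688 now. Bob offers 0.317688 and keeps 1 − 0.317688 = 0.682312.

0.32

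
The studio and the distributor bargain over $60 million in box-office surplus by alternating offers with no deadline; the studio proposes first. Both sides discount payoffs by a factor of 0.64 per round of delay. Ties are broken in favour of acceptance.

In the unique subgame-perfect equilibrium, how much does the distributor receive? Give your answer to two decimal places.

23.41

In a stationary SPE each proposer offers the other exactly their discounted continuation value.
If the studio keeps x when proposing and the distributor keeps y when proposing, then x = 60 − 0.64y and y = 60 − 0.64x.
Solving: x = 60(1 − 0.64) / (1 − 0.64·0.64) = 21.6 / 0.5904 ≈ 36.5854.
The distributor gets 60 − 36.5854 ≈ 23.4146.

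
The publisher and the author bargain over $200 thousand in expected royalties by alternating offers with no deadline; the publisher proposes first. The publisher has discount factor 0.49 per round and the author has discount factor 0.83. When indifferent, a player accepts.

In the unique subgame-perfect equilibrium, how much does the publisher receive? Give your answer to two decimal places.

In a stationary SPE each proposer offers the other exactly their discounted continuation value.
If the publisher keeps x when proposing and the author keeps y when proposing, then x = 200 − 0.83y and y = 200 − 0.49x.
Solving: x = 200(1 − 0.83) / (1 − 0.49·0.83) = 34 / 0.5933 ≈ 57.3066.
The author gets 200 − 57.3066 ≈ 142.6934.

57.31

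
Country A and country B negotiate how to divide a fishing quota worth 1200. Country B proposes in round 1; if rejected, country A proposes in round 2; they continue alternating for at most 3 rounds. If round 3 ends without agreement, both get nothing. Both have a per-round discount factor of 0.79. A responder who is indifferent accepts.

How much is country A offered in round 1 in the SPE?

199.08

Work backward from the last round.
Round 3 (country B proposes): country A will accept anything ≥ 0, so country B offers 0 and keeps 1200.
Round 2 (country A proposes): country B can get 1200 next round, worth 0.79 × 1200 = 948 now; country A offers that and keeps 252.
Round 1 (country B proposes): country A can get 252 next round, worth 0.79 × 252 = 199.08 now, so country B offers 199.08, keeping 1000.92.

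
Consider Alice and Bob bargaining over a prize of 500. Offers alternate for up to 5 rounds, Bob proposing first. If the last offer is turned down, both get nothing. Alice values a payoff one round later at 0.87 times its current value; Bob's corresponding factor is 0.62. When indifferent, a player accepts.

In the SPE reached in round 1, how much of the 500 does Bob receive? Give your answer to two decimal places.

245.54

Round 5 (Bob proposes): Alice will accept anything ≥ 0, so Bob offers 0 and keeps 500.
Round 4 (Alice proposes): Bob can get 500 next round, worth 0.62 × 500 = 310 now; Alice offers that and keeps 190.
Round 3 (Bob proposes): Alice can get 190 next round, worth 0.87 × 190 = 165.3 now. Bob offers 165.3 and keeps 500 − 165.3 = 334.7.
Round 2 (Alice proposes): Bob can get 334.7 next round, worth 0.62 × 334.7 = 207.514 now; Alice offers that and keeps 292.486.
Round 1 (Bob proposes): Alice can get 292.486 next round, worth 0.87 × 292.486 = 254.46282 now, so Bob offers 254.46282, keeping 245.53718.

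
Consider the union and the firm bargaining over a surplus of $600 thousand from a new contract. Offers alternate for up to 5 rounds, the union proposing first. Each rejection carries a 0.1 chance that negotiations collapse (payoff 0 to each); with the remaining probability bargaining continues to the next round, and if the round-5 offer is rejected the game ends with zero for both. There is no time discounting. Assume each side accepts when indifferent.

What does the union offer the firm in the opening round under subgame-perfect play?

By backward induction:
Round 5 (the union proposes): the firm will accept anything ≥ 0, so the union offers 0 and keeps 600.
Round 4 (the firm proposes): rejecting gives the union an expected 0.9 × 600 = 540; the firm offers that and keeps 60.
Round 3 (the union proposes): rejecting gives the firm an expected 0.9 × 60 = 54, so the union offers 54, keeping 546.
Round 2 (the firm proposes): rejecting gives the union an expected 0.9 × 546 = 491.4, so the firm offers 491.4, keeping 108.6.
Round 1 (the union proposes): rejecting gives the firm an expected 0.9 × 108.6 = 97.74. The union offers 97.74 and keeps 600 − 97.74 = 502.26.

97.74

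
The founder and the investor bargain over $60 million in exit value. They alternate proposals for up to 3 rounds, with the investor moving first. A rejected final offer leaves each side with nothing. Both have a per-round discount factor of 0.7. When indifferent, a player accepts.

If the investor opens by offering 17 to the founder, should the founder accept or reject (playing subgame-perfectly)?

Work out the founder's continuation value if the offer is rejected.
Round 3 (the investor proposes): the founder will accept anything ≥ 0, so the investor offers 0 and keeps 60.
Round 2 (the founder proposes): the investor can get 60 next round, worth 0.7 × 60 = 42 now; the founder offers that and keeps 18.
So by rejecting in round 1, the founder gets 18 next round, worth 0.7 × 18 = 12.6 now.
Offer 17 ≥ 12.6, so the founder accepts.

Accept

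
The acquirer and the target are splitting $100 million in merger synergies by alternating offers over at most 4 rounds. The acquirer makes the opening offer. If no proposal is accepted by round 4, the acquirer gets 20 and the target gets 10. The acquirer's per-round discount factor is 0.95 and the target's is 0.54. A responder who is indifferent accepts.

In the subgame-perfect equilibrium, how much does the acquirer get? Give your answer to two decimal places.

Solve by backward induction from round 4.
Round 4 (the target proposes): the acquirer gets 20 if talks fail, so the target offers 20 and keeps 80.
Round 3 (the acquirer proposes): the target can get 80 next round, worth 0.54 × 80 = 43.2 now. The acquirer offers 43.2 and keeps 100 − 43.2 = 56.8.
Round 2 (the target proposes): the acquirer can get 56.8 next round, worth 0.95 × 56.8 = 53.96 now; the target offers that and keeps 46.04.
Round 1 (the acquirer proposes): the target can get 46.04 next round, worth 0.54 × 46.04 = 24.8616 now; the acquirer offers that and keeps 75.1384.

75.14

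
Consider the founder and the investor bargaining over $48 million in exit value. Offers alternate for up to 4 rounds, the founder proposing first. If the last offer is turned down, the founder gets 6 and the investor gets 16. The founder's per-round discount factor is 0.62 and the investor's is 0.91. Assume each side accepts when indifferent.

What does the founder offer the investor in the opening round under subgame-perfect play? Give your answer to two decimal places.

38.16

Round 4 (the investor proposes): the founder gets 6 if talks fail, so the investor offers 6 and keeps 42.
Round 3 (the founder proposes): the investor can get 42 next round, worth 0.91 × 42 = 38.22 now; the founder offers that and keeps 9.78.
Round 2 (the investor proposes): the founder can get 9.78 next round, worth 0.62 × 9.78 = 6.0636 now, so the investor offers 6.0636, keeping 41.9364.
Round 1 (the founder proposes): the investor can get 41.9364 next round, worth 0.91 × 41.9364 = 38.162124 now; the founder offers that and keeps 9.837876.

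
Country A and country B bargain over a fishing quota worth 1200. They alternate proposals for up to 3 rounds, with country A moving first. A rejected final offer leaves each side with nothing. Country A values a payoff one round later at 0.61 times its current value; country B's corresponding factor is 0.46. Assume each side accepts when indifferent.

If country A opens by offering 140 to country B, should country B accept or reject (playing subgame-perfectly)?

Reject

Work out country B's continuation value if the offer is rejected.
Round 3 (country A proposes): rejection yields 0 for country B; country A offers 0 and keeps 1200.
Round 2 (country B proposes): country A can get 1200 next round, worth 0.61 × 1200 = 732 now. Country B offers 732 and keeps 1200 − 732 = 468.
So by rejecting in round 1, country B gets 468 next round, worth 0.46 × 468 = 215.28 now.
Offer 140 < 215.28, so country B rejects.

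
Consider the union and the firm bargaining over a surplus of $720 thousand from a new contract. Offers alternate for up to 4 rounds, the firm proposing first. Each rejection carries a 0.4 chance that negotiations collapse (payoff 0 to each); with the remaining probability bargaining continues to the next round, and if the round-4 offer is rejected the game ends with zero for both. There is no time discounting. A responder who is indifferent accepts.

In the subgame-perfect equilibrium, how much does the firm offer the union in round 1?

328.32

Round 4 (the union proposes): rejection yields 0 for the firm; the union offers 0 and keeps 720.
Round 3 (the firm proposes): rejecting gives the union an expected 0.6 × 720 = 432. The firm offers 432 and keeps 720 − 432 = 288.
Round 2 (the union proposes): rejecting gives the firm an expected 0.6 × 288 = 172.8. The union offers 172.8 and keeps 720 − 172.8 = 547.2.
Round 1 (the firm proposes): rejecting gives the union an expected 0.6 × 547.2 = 328.32. The firm offers 328.32 and keeps 720 − 328.32 = 391.68.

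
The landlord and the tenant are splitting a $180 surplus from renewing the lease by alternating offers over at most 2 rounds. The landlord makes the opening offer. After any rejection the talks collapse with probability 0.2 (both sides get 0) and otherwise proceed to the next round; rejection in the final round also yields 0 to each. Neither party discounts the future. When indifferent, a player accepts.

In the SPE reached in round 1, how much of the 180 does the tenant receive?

144

By backward induction:
Round 2 (the tenant proposes): the landlord will accept anything ≥ 0, so the tenant offers 0 and keeps 180.
Round 1 (the landlord proposes): rejecting gives the tenant an expected 0.8 × 180 = 144; the landlord offers that and keeps 36.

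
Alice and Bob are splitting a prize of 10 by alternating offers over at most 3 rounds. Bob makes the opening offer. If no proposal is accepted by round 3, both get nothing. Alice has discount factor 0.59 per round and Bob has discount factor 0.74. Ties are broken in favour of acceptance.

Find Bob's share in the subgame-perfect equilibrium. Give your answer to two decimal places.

Round 3 (Bob proposes): Alice will accept anything ≥ 0, so Bob offers 0 and keeps 10.
Round 2 (Alice proposes): Bob can get 10 next round, worth 0.74 × 10 = 7.4 now; Alice offers that and keeps 2.6.
Round 1 (Bob proposes): Alice can get 2.6 next round, worth 0.59 × 2.6 = 1.534 now. Bob offers 1.534 and keeps 10 − 1.534 = 8.466.

8.47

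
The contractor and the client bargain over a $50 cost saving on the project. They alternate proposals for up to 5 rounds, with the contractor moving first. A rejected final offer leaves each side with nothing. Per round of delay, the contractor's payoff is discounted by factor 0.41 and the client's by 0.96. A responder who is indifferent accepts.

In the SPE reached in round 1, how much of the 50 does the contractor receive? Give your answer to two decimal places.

10.53

Round 5 (the contractor proposes): the client will accept anything ≥ 0, so the contractor offers 0 and keeps 50.
Round 4 (the client proposes): the contractor can get 50 next round, worth 0.41 × 50 = 20.5 now. The client offers 20.5 and keeps 50 − 20.5 = 29.5.
Round 3 (the contractor proposes): the client can get 29.5 next round, worth 0.96 × 29.5 = 28.32 now, so the contractor offers 28.32, keeping 21.68.
Round 2 (the client proposes): the contractor can get 21.68 next round, worth 0.41 × 21.68 = 8.8888 now, so the client offers 8.8888, keeping 41.1112.
Round 1 (the contractor proposes): the client can get 41.1112 next round, worth 0.96 × 41.1112 = 39.466752 now, so the contractor offers 39.466752, keeping 10.533248.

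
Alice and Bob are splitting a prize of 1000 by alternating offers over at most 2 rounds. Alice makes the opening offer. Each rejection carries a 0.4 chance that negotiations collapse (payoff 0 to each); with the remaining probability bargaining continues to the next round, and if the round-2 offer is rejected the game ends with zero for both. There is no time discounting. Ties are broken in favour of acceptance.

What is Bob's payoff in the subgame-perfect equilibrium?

Round 2 (Bob proposes): Alice will accept anything ≥ 0, so Bob offers 0 and keeps 1000.
Round 1 (Alice proposes): rejecting gives Bob an expected 0.6 × 1000 = 600. Alice offers 600 and keeps 1000 − 600 = 400.

600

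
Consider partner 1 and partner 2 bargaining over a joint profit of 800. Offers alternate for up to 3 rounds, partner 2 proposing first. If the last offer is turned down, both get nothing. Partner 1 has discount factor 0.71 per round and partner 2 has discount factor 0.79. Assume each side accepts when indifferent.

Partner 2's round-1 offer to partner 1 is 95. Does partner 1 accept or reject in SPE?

Work out partner 1's continuation value if the offer is rejected.
Round 3 (partner 2 proposes): rejection yields 0 for partner 1; partner 2 offers 0 and keeps 800.
Round 2 (partner 1 proposes): partner 2 can get 800 next round, worth 0.79 × 800 = 632 now. Partner 1 offers 632 and keeps 800 − 632 = 168.
So by rejecting in round 1, partner 1 gets 168 next round, worth 0.71 × 168 = 119.28 now.
Offer 95 < 119.28, so partner 1 rejects.

Reject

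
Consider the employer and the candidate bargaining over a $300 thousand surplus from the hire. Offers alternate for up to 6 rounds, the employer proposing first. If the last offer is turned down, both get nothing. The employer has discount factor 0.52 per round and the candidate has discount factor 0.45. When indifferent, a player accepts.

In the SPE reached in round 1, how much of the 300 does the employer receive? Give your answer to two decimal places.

212.64

By backward induction:
Round 6 (the candidate proposes): the employer will accept anything ≥ 0, so the candidate offers 0 and keeps 300.
Round 5 (the employer proposes): the candidate can get 300 next round, worth 0.45 × 300 = 135 now. The employer offers 135 and keeps 300 − 135 = 165.
Round 4 (the candidate proposes): the employer can get 165 next round, worth 0.52 × 165 = 85.8 now, so the candidate offers 85.8, keeping 214.2.
Round 3 (the employer proposes): the candidate can get 214.2 next round, worth 0.45 × 214.2 = 96.39 now, so the employer offers 96.39, keeping 203.61.
Round 2 (the candidate proposes): the employer can get 203.61 next round, worth 0.52 × 203.61 = 105.8772 now; the candidate offers that and keeps 194.1228.
Round 1 (the employer proposes): the candidate can get 194.1228 next round, worth 0.45 × 194.1228 = 87.35526 now, so the employer offers 87.35526, keeping 212.64474.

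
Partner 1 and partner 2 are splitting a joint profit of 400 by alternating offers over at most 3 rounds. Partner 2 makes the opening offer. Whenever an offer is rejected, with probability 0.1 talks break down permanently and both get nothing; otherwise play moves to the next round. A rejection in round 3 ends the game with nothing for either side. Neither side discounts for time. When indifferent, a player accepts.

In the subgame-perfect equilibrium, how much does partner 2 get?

364

Round 3 (partner 2 proposes): partner 1 will accept anything ≥ 0, so partner 2 offers 0 and keeps 400.
Round 2 (partner 1 proposes): rejecting gives partner 2 an expected 0.9 × 400 = 360; partner 1 offers that and keeps 40.
Round 1 (partner 2 proposes): rejecting gives partner 1 an expected 0.9 × 40 = 36. Partner 2 offers 36 and keeps 400 − 36 = 364.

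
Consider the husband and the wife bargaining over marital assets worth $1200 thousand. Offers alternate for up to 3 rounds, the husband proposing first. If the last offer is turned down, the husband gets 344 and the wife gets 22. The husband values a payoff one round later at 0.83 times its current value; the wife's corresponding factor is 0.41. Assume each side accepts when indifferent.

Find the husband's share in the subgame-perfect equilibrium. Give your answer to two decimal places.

1108.87

Round 3 (the husband proposes): the wife gets 22 if talks fail, so the husband offers 22 and keeps 1178.
Round 2 (the wife proposes): the husband can get 1178 next round, worth 0.83 × 1178 = 977.74 now. The wife offers 977.74 and keeps 1200 − 977.74 = 222.26.
Round 1 (the husband proposes): the wife can get 222.26 next round, worth 0.41 × 222.26 = 91.1266 now. The husband offers 91.1266 and keeps 1200 − 91.1266 = 1108.8734.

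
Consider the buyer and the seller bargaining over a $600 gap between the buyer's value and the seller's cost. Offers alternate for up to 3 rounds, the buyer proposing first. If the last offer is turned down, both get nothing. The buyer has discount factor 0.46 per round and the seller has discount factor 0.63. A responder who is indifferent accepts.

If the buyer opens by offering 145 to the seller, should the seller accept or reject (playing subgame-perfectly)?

Reject

Round 3 (the buyer proposes): the seller will accept anything ≥ 0, so the buyer offers 0 and keeps 600.
Round 2 (the seller proposes): the buyer can get 600 next round, worth 0.46 × 600 = 276 now, so the seller offers 276, keeping 324.
So by rejecting in round 1, the seller gets 324 next round, worth 0.63 × 324 = 204.12 now.
Offer 145 < 204.12, so the seller rejects.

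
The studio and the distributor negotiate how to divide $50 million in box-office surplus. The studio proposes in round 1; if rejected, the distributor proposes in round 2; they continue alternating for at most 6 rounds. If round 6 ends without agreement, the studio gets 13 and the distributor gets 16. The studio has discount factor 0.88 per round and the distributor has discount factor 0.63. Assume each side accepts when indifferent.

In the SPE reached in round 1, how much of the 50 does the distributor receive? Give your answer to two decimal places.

13.04

Round 6 (the distributor proposes): the studio gets 13 if talks fail, so the distributor offers 13 and keeps 37.
Round 5 (the studio proposes): the distributor can get 37 next round, worth 0.63 × 37 = 23.31 now, so the studio offers 23.31, keeping 26.69.
Round 4 (the distributor proposes): the studio can get 26.69 next round, worth 0.88 × 26.69 = 23.4872 now; the distributor offers that and keeps 26.5128.
Round 3 (the studio proposes): the distributor can get 26.5128 next round, worth 0.63 × 26.5128 = 16.703064 now. The studio offers 16.703064 and keeps 50 − 16.703064 = 33.296936.
Round 2 (the distributor proposes): the studio can get 33.296936 next round, worth 0.88 × 33.296936 = 29.30130368 now; the distributor offers that and keeps 20.69869632.
Round 1 (the studio proposes): the distributor can get 20.69869632 next round, worth 0.63 × 20.69869632 = 13.0401786816 now; the studio offers that and keeps 36.9598213184.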